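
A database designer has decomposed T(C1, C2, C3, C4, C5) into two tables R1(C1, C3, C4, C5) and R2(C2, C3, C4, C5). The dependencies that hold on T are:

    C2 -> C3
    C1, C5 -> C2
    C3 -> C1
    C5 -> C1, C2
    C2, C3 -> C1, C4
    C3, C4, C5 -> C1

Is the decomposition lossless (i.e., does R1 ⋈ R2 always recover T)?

Common attributes: R1 ∩ R2 = {C3, C4, C5}.
Closure of {C3, C4, C5}: C3 → C1 applies, adding C1; C5 → C1, C2 applies, adding C2. So (C3, C4, C5)⁺ = {C1, C2, C3, C4, C5}.
This closure contains every attribute of R1, so R1 ∩ R2 → R1. The join is lossless.

Yes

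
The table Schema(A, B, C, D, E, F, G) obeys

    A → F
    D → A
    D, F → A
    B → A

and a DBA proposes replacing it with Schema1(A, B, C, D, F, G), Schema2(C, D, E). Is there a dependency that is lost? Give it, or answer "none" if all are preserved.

A → F lies within Schema1.
D → A lies within Schema1.
D, F → A lies within Schema1.
B → A lies within Schema1.
Every dependency is enforceable on the fragments, so the decomposition is dependency-preserving.

none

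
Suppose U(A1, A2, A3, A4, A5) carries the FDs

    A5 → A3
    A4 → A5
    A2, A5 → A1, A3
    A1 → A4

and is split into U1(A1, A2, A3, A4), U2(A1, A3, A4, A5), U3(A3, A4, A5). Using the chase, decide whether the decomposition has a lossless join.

Chase test. Columns are A1, A2, A3, A4, A5; row i has aⱼ where attribute j ∈ Ui, else bᵢⱼ.
Initial tableau (one row per fragment):
  row 1: a1 a2 a3 a4 b15
  row 2: a1 b22 a3 a4 a5
  row 3: b31 b32 a3 a4 a5
Rows 1 and 2 agree on A4; apply A4→A5 and equate their A5 entries.
Row 1 is now all distinguished symbols — the join is lossless.

Yes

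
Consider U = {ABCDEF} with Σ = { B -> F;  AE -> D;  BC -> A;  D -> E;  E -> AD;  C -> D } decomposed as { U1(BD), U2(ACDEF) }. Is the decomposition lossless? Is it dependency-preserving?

lossy and not dependency-preserving

Lossless test: (D)⁺ = {ADE}, which is a superkey of neither fragment — lossy.
Dependency preservation: the restricted closure of {B} across the fragments never reaches {F}, so B → F cannot be enforced without a join — not preserved.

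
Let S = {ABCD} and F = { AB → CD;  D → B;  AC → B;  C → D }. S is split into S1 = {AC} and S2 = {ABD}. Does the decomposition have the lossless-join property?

Common attributes: S1 ∩ S2 = {A}.
No dependency enlarges {A}, so (A)⁺ = {A}.
The closure contains neither all of S1 = {AC} nor all of S2 = {ABD}, so the common attributes are not a superkey of either fragment. The join is lossy.

No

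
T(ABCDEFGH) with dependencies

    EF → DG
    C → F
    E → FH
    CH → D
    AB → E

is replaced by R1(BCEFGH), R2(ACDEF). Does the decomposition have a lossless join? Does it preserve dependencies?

Lossless test: (CEF)⁺ = {CDEFGH}, which is a superkey of neither fragment — lossy.
Dependency preservation: the restricted closure of {CH} across the fragments never reaches {D}, so CH → D cannot be enforced without a join — not preserved.

lossy and not dependency-preserving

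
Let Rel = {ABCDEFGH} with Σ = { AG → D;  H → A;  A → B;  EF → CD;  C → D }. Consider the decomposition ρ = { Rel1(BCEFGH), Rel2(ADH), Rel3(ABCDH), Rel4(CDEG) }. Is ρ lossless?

Yes

Chase test. Columns are ABCDEFGH; row i has aⱼ where attribute j ∈ Reli, else bᵢⱼ.
Initial tableau (one row per fragment):
  row 1: b11 a2 a3 b14 a5 a6 a7 a8
  row 2: a1 b22 b23 a4 b25 b26 b27 a8
  row 3: a1 a2 a3 a4 b35 b36 b37 a8
  row 4: b41 b42 a3 a4 a5 b46 a7 b48
Rows 1 and 2 agree on H; apply H→A and equate their A entries.
Rows 1 and 2 agree on A; apply A→B and equate their B entries.
Rows 1 and 3 agree on C; apply C→D and equate their D entries.
Row 1 is now all distinguished symbols — the join is lossless.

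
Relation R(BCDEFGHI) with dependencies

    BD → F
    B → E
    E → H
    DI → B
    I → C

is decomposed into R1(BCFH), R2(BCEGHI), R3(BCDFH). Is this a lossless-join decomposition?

No

Chase test. Columns are BCDEFGHI; row i has aⱼ where attribute j ∈ Ri, else bᵢⱼ.
Initial tableau (one row per fragment):
  row 1: a1 a2 b13 b14 a5 b16 a7 b18
  row 2: a1 a2 b23 a4 b25 a6 a7 a8
  row 3: a1 a2 a3 b34 a5 b36 a7 b38
Rows 1 and 2 agree on B; apply B→E and equate their E entries.
Rows 1 and 3 agree on B; apply B→E and equate their E entries.
No row becomes fully distinguished — the join is lossy.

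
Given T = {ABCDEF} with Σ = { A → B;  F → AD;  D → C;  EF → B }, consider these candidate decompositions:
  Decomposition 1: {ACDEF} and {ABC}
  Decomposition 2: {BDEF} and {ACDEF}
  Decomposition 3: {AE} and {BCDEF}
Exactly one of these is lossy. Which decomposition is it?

Decomposition 3

Decomposition 1: common = {AC}, closure = {ABC} → lossless.
Decomposition 2: common = {DEF}, closure = {ABCDEF} → lossless.
Decomposition 3: common = {E}, closure = {E} → lossy.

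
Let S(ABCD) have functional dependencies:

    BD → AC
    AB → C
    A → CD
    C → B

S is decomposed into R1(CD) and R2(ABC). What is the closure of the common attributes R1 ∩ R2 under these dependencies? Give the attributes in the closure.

R1 ∩ R2 = {C}.
C → B applies, adding B
Closure: {BC}.

BC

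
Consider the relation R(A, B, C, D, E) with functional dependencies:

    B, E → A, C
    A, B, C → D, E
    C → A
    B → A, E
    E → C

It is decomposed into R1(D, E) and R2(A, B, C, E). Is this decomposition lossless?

No

Common attributes: R1 ∩ R2 = {E}.
Closure of {E}: E → C applies, adding C; C → A applies, adding A. So (E)⁺ = {A, C, E}.
The closure contains neither all of R1 = {D, E} nor all of R2 = {A, B, C, E}, so the common attributes are not a superkey of either fragment. The join is lossy.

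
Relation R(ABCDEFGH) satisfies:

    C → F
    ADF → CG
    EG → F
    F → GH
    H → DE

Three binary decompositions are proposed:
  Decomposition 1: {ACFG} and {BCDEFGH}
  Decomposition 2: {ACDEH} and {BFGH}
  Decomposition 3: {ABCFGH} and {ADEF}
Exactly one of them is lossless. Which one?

Decomposition 3

Decomposition 1: common = {CFG}, closure = {CDEFGH} → lossy.
Decomposition 2: common = {H}, closure = {DEH} → lossy.
Decomposition 3: common = {AF}, closure = {ACDEFGH} → lossless.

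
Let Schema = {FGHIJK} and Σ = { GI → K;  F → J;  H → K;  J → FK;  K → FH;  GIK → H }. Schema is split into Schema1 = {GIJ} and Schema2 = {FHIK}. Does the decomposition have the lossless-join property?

Common attributes: Schema1 ∩ Schema2 = {I}.
No dependency enlarges {I}, so (I)⁺ = {I}.
The closure contains neither all of Schema1 = {GIJ} nor all of Schema2 = {FHIK}, so the common attributes are not a superkey of either fragment. The join is lossy.

No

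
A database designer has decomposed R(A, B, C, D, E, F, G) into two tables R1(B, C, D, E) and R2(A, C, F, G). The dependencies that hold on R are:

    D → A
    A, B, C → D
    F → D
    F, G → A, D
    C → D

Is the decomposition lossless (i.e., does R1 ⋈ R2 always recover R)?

No

Common attributes: R1 ∩ R2 = {C}.
Closure of {C}: C → D applies, adding D; D → A applies, adding A. So (C)⁺ = {A, C, D}.
The closure contains neither all of R1 = {B, C, D, E} nor all of R2 = {A, C, F, G}, so the common attributes are not a superkey of either fragment. The join is lossy.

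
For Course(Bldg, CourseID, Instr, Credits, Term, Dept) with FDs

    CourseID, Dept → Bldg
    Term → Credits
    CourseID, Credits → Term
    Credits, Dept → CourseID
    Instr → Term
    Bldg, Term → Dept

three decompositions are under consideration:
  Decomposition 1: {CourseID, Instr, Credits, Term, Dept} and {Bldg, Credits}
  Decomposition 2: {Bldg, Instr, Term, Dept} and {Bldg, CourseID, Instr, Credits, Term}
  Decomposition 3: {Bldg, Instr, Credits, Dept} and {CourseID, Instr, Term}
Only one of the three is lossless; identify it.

Decomposition 2

Decomposition 1: common = {Credits}, closure = {Credits} → lossy.
Decomposition 2: common = {Bldg, Instr, Term}, closure = {Bldg, CourseID, Instr, Credits, Term, Dept} → lossless.
Decomposition 3: common = {Instr}, closure = {Instr, Credits, Term} → lossy.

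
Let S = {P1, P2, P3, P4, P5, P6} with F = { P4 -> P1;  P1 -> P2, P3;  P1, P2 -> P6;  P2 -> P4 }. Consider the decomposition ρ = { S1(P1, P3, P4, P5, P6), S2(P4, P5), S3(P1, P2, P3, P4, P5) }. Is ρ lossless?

Chase test. Columns are P1, P2, P3, P4, P5, P6; row i has aⱼ where attribute j ∈ Si, else bᵢⱼ.
Initial tableau (one row per fragment):
  row 1: a1 b12 a3 a4 a5 a6
  row 2: b21 b22 b23 a4 a5 b26
  row 3: a1 a2 a3 a4 a5 b36
Rows 1 and 2 agree on P4; apply P4→P1 and equate their P1 entries.
Rows 1 and 2 agree on P1; apply P1→P2, P3 and equate their P2, P3 entries.
Rows 1 and 3 agree on P1; apply P1→P2, P3 and equate their P2, P3 entries.
Rows 1 and 2 agree on P1, P2; apply P1, P2→P6 and equate their P6 entries.
Rows 1 and 3 agree on P1, P2; apply P1, P2→P6 and equate their P6 entries.
Row 1 is now all distinguished symbols — the join is lossless.

Yes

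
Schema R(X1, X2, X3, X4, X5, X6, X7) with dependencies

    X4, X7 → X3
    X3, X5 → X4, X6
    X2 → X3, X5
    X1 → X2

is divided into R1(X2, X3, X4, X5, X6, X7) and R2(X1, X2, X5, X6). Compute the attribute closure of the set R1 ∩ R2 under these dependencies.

R1 ∩ R2 = {X2, X5, X6}.
X2 → X3, X5 applies, adding X3
X3, X5 → X4, X6 applies, adding X4
Closure: {X2, X3, X4, X5, X6}.

X2, X3, X4, X5, X6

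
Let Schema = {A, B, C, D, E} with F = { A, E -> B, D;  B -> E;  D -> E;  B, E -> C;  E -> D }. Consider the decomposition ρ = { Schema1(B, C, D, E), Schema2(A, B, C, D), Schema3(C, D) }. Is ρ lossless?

Chase test. Columns are A, B, C, D, E; row i has aⱼ where attribute j ∈ Schemai, else bᵢⱼ.
Initial tableau (one row per fragment):
  row 1: b11 a2 a3 a4 a5
  row 2: a1 a2 a3 a4 b25
  row 3: b31 b32 a3 a4 b35
Rows 1 and 2 agree on B; apply B→E and equate their E entries.
Rows 1 and 3 agree on D; apply D→E and equate their E entries.
Row 2 is now all distinguished symbols — the join is lossless.

Yes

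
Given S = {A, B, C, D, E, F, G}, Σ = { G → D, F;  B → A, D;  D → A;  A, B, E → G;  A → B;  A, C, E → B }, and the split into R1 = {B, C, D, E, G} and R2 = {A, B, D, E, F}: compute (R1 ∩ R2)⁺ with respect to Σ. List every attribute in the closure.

A, B, D, E, F, G

R1 ∩ R2 = {B, D, E}.
B → A, D applies, adding A
A, B, E → G applies, adding G
G → D, F applies, adding F
Closure: {A, B, D, E, F, G}.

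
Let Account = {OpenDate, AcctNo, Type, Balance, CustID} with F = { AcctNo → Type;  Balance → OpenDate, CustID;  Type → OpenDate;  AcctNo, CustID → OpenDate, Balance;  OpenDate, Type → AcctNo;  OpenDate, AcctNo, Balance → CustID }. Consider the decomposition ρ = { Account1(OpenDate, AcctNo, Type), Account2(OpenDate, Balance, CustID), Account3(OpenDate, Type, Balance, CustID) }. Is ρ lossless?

Yes

Chase test. Columns are OpenDate, AcctNo, Type, Balance, CustID; row i has aⱼ where attribute j ∈ Accounti, else bᵢⱼ.
Initial tableau (one row per fragment):
  row 1: a1 a2 a3 b14 b15
  row 2: a1 b22 b23 a4 a5
  row 3: a1 b32 a3 a4 a5
Rows 1 and 3 agree on OpenDate, Type; apply OpenDate, Type→AcctNo and equate their AcctNo entries.
Row 3 is now all distinguished symbols — the join is lossless.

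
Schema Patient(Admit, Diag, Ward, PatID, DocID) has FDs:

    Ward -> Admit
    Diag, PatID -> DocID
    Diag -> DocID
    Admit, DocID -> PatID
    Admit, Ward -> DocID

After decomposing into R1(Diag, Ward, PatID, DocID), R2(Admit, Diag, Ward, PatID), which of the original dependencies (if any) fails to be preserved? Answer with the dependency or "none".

Admit, DocID -> PatID

Check Admit, DocID → PatID: no single fragment contains all of {Admit, PatID, DocID}, and the restricted closure of {Admit, DocID} across the fragments never reaches {PatID}.
Ward → Admit is preserved.
Diag, PatID → DocID is preserved.
Diag → DocID is preserved.
Admit, Ward → DocID is preserved.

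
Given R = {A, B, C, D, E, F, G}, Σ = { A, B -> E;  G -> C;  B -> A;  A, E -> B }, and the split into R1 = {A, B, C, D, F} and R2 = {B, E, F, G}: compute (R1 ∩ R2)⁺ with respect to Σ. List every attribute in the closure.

R1 ∩ R2 = {B, F}.
B → A applies, adding A
A, B → E applies, adding E
Closure: {A, B, E, F}.

A, B, E, F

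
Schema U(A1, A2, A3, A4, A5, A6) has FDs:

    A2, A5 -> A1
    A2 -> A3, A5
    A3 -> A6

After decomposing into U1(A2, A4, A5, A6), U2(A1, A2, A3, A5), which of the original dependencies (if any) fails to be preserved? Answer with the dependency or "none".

A3 -> A6

Check A3 → A6: no single fragment contains all of {A3, A6}, and the restricted closure of {A3} across the fragments never reaches {A6}.
A2, A5 → A1 is preserved.
A2 → A3, A5 is preserved.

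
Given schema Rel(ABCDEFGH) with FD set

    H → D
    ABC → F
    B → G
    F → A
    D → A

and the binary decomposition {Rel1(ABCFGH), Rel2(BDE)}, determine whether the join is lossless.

No

Common attributes: Rel1 ∩ Rel2 = {B}.
Closure of {B}: B → G applies, adding G. So (B)⁺ = {BG}.
The closure contains neither all of Rel1 = {ABCFGH} nor all of Rel2 = {BDE}, so the common attributes are not a superkey of either fragment. The join is lossy.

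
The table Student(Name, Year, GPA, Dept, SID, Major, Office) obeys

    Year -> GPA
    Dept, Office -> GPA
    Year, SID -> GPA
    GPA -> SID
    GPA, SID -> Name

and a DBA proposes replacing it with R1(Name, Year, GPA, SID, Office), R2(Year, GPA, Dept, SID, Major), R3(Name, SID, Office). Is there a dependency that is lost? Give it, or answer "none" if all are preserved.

Check Dept, Office → GPA: no single fragment contains all of {GPA, Dept, Office}, and the restricted closure of {Dept, Office} across the fragments never reaches {GPA}.
Year → GPA is preserved.
Year, SID → GPA is preserved.
GPA → SID is preserved.
GPA, SID → Name is preserved.

Dept, Office -> GPA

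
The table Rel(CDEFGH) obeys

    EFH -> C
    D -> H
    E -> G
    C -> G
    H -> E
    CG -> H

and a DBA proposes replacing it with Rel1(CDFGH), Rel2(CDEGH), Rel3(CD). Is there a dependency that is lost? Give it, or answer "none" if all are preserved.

EFH → C: restricted closure across fragments reaches C.
D → H lies within Rel1.
E → G lies within Rel2.
C → G lies within Rel1.
H → E lies within Rel2.
CG → H lies within Rel1.
Every dependency is enforceable on the fragments, so the decomposition is dependency-preserving.

none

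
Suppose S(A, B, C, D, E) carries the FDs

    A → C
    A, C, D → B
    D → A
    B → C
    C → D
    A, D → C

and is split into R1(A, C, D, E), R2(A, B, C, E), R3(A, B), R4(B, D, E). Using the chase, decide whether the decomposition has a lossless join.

Yes

Chase test. Columns are A, B, C, D, E; row i has aⱼ where attribute j ∈ Ri, else bᵢⱼ.
Initial tableau (one row per fragment):
  row 1: a1 b12 a3 a4 a5
  row 2: a1 a2 a3 b24 a5
  row 3: a1 a2 b33 b34 b35
  row 4: b41 a2 b43 a4 a5
Rows 1 and 3 agree on A; apply A→C and equate their C entries.
Rows 1 and 4 agree on D; apply D→A and equate their A entries.
Rows 2 and 4 agree on B; apply B→C and equate their C entries.
Rows 1 and 2 agree on C; apply C→D and equate their D entries.
Rows 1 and 3 agree on C; apply C→D and equate their D entries.
Rows 1 and 2 agree on A, C, D; apply A, C, D→B and equate their B entries.
Row 1 is now all distinguished symbols — the join is lossless.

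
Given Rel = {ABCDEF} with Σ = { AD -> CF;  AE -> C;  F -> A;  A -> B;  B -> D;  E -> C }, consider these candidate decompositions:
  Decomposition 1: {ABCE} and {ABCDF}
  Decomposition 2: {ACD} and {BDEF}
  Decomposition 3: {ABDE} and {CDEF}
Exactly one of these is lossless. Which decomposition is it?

Decomposition 1

Decomposition 1: common = {ABC}, closure = {ABCDF} → lossless.
Decomposition 2: common = {D}, closure = {D} → lossy.
Decomposition 3: common = {DE}, closure = {CDE} → lossy.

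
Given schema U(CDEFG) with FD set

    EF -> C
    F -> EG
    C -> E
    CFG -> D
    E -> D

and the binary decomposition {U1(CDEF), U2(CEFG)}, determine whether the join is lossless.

Yes

Common attributes: U1 ∩ U2 = {CEF}.
Closure of {CEF}: F → EG applies, adding G; CFG → D applies, adding D. So (CEF)⁺ = {CDEFG}.
This closure contains every attribute of U1, so U1 ∩ U2 → U1. The join is lossless.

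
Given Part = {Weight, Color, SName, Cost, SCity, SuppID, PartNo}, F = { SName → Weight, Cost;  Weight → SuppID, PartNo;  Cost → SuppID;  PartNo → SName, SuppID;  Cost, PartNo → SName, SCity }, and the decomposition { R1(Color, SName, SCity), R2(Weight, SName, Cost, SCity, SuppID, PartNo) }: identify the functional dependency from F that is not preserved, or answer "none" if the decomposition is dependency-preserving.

SName → Weight, Cost lies within R2.
Weight → SuppID, PartNo lies within R2.
Cost → SuppID lies within R2.
PartNo → SName, SuppID lies within R2.
Cost, PartNo → SName, SCity lies within R2.
Every dependency is enforceable on the fragments, so the decomposition is dependency-preserving.

none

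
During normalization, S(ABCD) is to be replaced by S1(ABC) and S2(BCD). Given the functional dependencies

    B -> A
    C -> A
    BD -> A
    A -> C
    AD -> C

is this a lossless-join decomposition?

Yes

Common attributes: S1 ∩ S2 = {BC}.
Closure of {BC}: B → A applies, adding A. So (BC)⁺ = {ABC}.
This closure contains every attribute of S1, so S1 ∩ S2 → S1. The join is lossless.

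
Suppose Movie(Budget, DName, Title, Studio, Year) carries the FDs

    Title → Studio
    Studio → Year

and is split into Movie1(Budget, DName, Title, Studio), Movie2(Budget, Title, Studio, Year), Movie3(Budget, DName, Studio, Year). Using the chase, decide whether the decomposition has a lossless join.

Yes

Chase test. Columns are Budget, DName, Title, Studio, Year; row i has aⱼ where attribute j ∈ Moviei, else bᵢⱼ.
Initial tableau (one row per fragment):
  row 1: a1 a2 a3 a4 b15
  row 2: a1 b22 a3 a4 a5
  row 3: a1 a2 b33 a4 a5
Rows 1 and 2 agree on Studio; apply Studio→Year and equate their Year entries.
Row 1 is now all distinguished symbols — the join is lossless.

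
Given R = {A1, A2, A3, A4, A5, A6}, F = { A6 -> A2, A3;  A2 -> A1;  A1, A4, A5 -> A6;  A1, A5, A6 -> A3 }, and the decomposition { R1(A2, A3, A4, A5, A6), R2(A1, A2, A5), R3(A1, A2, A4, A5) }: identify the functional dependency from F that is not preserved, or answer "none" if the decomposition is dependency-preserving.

none

A6 → A2, A3 lies within R1.
A2 → A1 lies within R2.
A1, A4, A5 → A6: restricted closure across fragments reaches A6.
A1, A5, A6 → A3: restricted closure across fragments reaches A3.
Every dependency is enforceable on the fragments, so the decomposition is dependency-preserving.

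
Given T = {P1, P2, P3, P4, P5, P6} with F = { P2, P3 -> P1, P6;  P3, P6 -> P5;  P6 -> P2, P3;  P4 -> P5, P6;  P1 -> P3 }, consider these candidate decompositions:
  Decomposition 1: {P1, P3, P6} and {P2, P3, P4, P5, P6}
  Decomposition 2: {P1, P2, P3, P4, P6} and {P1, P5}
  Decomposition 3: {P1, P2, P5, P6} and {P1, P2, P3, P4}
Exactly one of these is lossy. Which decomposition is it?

Decomposition 2

Decomposition 1: common = {P3, P6}, closure = {P1, P2, P3, P5, P6} → lossless.
Decomposition 2: common = {P1}, closure = {P1, P3} → lossy.
Decomposition 3: common = {P1, P2}, closure = {P1, P2, P3, P5, P6} → lossless.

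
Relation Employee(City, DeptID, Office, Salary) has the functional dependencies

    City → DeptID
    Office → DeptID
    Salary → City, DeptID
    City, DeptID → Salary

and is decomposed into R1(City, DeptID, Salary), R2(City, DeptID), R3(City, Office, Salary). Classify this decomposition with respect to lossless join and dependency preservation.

Lossless test (chase): Rows 1 and 3 agree on City; apply City→DeptID and equate their DeptID entries. Rows 1 and 2 agree on City, DeptID; apply City, DeptID→Salary and equate their Salary entries. Row 3 is now all distinguished symbols — the join is lossless.
Dependency preservation: the restricted closure of {Office} across the fragments never reaches {DeptID}, so Office → DeptID cannot be enforced without a join — not preserved.

lossless but not dependency-preserving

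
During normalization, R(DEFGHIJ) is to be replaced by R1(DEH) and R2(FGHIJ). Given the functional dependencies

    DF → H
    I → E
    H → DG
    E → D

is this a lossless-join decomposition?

No

Common attributes: R1 ∩ R2 = {H}.
Closure of {H}: H → DG applies, adding DG. So (H)⁺ = {DGH}.
The closure contains neither all of R1 = {DEH} nor all of R2 = {FGHIJ}, so the common attributes are not a superkey of either fragment. The join is lossy.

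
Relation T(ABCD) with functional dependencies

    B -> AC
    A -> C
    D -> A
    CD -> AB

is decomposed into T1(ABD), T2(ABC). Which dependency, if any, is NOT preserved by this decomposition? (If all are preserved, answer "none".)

B → AC lies within T2.
A → C lies within T2.
D → A lies within T1.
CD → AB: restricted closure across fragments reaches AB.
Every dependency is enforceable on the fragments, so the decomposition is dependency-preserving.

none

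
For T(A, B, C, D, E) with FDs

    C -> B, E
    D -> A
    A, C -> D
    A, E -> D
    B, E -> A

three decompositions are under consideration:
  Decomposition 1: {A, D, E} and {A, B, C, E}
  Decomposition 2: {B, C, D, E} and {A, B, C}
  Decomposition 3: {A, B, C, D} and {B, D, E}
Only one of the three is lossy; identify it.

Decomposition 3

Decomposition 1: common = {A, E}, closure = {A, D, E} → lossless.
Decomposition 2: common = {B, C}, closure = {A, B, C, D, E} → lossless.
Decomposition 3: common = {B, D}, closure = {A, B, D} → lossy.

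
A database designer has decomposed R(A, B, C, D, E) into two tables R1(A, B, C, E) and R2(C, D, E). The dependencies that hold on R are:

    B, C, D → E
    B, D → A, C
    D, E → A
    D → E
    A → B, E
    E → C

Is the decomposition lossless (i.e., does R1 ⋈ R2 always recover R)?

No

Common attributes: R1 ∩ R2 = {C, E}.
No dependency enlarges {C, E}, so (C, E)⁺ = {C, E}.
The closure contains neither all of R1 = {A, B, C, E} nor all of R2 = {C, D, E}, so the common attributes are not a superkey of either fragment. The join is lossy.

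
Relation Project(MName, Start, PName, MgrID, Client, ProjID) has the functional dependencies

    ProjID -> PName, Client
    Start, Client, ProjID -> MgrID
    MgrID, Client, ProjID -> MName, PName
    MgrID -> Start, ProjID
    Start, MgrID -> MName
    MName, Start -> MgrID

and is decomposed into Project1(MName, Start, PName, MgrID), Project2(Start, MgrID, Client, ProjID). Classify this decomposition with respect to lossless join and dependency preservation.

lossless but not dependency-preserving

Lossless test: (Start, MgrID)⁺ = {MName, Start, PName, MgrID, Client, ProjID}, which contains all of one fragment — lossless.
Dependency preservation: the restricted closure of {ProjID} across the fragments never reaches {PName, Client}, so ProjID → PName, Client cannot be enforced without a join — not preserved.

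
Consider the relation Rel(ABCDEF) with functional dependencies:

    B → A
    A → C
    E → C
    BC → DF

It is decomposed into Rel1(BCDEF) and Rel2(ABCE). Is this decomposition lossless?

Yes

Common attributes: Rel1 ∩ Rel2 = {BCE}.
Closure of {BCE}: B → A applies, adding A; BC → DF applies, adding DF. So (BCE)⁺ = {ABCDEF}.
This closure contains every attribute of Rel1, so Rel1 ∩ Rel2 → Rel1. The join is lossless.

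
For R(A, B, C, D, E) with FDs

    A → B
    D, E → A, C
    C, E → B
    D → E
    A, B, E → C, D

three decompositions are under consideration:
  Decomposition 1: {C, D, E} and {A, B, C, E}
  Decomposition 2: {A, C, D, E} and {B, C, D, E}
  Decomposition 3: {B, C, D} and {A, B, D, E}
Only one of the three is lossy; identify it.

Decomposition 1: common = {C, E}, closure = {B, C, E} → lossy.
Decomposition 2: common = {C, D, E}, closure = {A, B, C, D, E} → lossless.
Decomposition 3: common = {B, D}, closure = {A, B, C, D, E} → lossless.

Decomposition 1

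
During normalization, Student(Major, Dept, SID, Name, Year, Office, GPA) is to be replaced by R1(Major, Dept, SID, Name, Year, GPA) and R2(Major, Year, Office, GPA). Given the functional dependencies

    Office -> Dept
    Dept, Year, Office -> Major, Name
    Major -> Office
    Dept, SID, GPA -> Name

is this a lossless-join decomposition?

Yes

Common attributes: R1 ∩ R2 = {Major, Year, GPA}.
Closure of {Major, Year, GPA}: Major → Office applies, adding Office; Office → Dept applies, adding Dept; Dept, Year, Office → Major, Name applies, adding Name. So (Major, Year, GPA)⁺ = {Major, Dept, Name, Year, Office, GPA}.
This closure contains every attribute of R2, so R1 ∩ R2 → R2. The join is lossless.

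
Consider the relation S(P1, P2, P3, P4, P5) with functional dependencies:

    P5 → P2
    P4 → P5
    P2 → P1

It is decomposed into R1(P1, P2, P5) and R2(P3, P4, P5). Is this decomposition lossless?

Common attributes: R1 ∩ R2 = {P5}.
Closure of {P5}: P5 → P2 applies, adding P2; P2 → P1 applies, adding P1. So (P5)⁺ = {P1, P2, P5}.
This closure contains every attribute of R1, so R1 ∩ R2 → R1. The join is lossless.

Yes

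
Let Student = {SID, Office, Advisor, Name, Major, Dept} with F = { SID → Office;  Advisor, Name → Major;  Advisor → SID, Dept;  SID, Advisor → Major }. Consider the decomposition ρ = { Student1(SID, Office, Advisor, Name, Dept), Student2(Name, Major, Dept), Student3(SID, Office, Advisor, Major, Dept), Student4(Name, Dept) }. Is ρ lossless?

Chase test. Columns are SID, Office, Advisor, Name, Major, Dept; row i has aⱼ where attribute j ∈ Studenti, else bᵢⱼ.
Initial tableau (one row per fragment):
  row 1: a1 a2 a3 a4 b15 a6
  row 2: b21 b22 b23 a4 a5 a6
  row 3: a1 a2 a3 b34 a5 a6
  row 4: b41 b42 b43 a4 b45 a6
Rows 1 and 3 agree on SID, Advisor; apply SID, Advisor→Major and equate their Major entries.
Row 1 is now all distinguished symbols — the join is lossless.

Yes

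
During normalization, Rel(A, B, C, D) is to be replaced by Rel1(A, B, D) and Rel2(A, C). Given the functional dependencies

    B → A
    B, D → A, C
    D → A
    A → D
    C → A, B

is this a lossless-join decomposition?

Common attributes: Rel1 ∩ Rel2 = {A}.
Closure of {A}: A → D applies, adding D. So (A)⁺ = {A, D}.
The closure contains neither all of Rel1 = {A, B, D} nor all of Rel2 = {A, C}, so the common attributes are not a superkey of either fragment. The join is lossy.

No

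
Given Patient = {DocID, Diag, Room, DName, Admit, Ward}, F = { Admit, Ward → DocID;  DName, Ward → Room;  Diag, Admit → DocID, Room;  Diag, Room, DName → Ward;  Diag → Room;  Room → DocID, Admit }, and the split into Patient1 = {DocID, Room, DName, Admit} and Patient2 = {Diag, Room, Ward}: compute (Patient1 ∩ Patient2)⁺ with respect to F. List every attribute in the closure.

Patient1 ∩ Patient2 = {Room}.
Room → DocID, Admit applies, adding DocID, Admit
Closure: {DocID, Room, Admit}.

DocID, Room, Admit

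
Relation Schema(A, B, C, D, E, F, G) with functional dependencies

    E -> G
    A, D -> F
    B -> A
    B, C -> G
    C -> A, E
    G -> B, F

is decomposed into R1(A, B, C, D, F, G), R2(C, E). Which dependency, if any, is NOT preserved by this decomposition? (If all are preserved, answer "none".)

E -> G

Check E → G: no single fragment contains all of {E, G}, and the restricted closure of {E} across the fragments never reaches {G}.
A, D → F is preserved.
B → A is preserved.
B, C → G is preserved.
C → A, E is preserved.
G → B, F is preserved.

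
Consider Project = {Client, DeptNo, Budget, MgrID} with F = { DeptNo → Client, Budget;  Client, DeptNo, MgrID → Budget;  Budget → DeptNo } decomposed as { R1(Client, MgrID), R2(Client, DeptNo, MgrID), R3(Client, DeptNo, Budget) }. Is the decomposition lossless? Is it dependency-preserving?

Lossless test (chase): Rows 2 and 3 agree on DeptNo; apply DeptNo→Client, Budget and equate their Client, Budget entries. Row 2 is now all distinguished symbols — the join is lossless.
Dependency preservation: Client, DeptNo, MgrID → Budget is not contained in any single fragment, but the restricted closure of its left-hand side across the fragments still reaches the right-hand side; the remaining FDs each lie inside some fragment. All dependencies are preserved.

lossless and dependency-preserving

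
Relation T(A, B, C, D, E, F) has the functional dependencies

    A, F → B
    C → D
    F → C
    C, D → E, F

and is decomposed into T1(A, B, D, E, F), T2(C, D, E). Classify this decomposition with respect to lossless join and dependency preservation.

lossy and not dependency-preserving

Lossless test: (D, E)⁺ = {D, E}, which is a superkey of neither fragment — lossy.
Dependency preservation: the restricted closure of {F} across the fragments never reaches {C}, so F → C cannot be enforced without a join — not preserved.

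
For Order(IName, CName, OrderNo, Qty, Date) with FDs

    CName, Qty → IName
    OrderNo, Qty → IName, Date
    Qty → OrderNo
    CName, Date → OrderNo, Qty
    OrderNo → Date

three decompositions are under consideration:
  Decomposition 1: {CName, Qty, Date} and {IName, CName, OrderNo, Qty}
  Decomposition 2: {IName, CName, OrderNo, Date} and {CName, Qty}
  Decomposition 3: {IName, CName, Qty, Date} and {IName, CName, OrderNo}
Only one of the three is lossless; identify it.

Decomposition 1

Decomposition 1: common = {CName, Qty}, closure = {IName, CName, OrderNo, Qty, Date} → lossless.
Decomposition 2: common = {CName}, closure = {CName} → lossy.
Decomposition 3: common = {IName, CName}, closure = {IName, CName} → lossy.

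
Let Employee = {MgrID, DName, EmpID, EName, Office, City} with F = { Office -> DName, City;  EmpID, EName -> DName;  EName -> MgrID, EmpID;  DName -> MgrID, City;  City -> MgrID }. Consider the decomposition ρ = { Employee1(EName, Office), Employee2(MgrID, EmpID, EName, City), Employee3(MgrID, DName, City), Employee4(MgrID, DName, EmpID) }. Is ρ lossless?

Chase test. Columns are MgrID, DName, EmpID, EName, Office, City; row i has aⱼ where attribute j ∈ Employeei, else bᵢⱼ.
Initial tableau (one row per fragment):
  row 1: b11 b12 b13 a4 a5 b16
  row 2: a1 b22 a3 a4 b25 a6
  row 3: a1 a2 b33 b34 b35 a6
  row 4: a1 a2 a3 b44 b45 b46
Rows 1 and 2 agree on EName; apply EName→MgrID, EmpID and equate their MgrID, EmpID entries.
Rows 3 and 4 agree on DName; apply DName→MgrID, City and equate their MgrID, City entries.
Rows 1 and 2 agree on EmpID, EName; apply EmpID, EName→DName and equate their DName entries.
Rows 1 and 2 agree on DName; apply DName→MgrID, City and equate their MgrID, City entries.
No row becomes fully distinguished — the join is lossy.

No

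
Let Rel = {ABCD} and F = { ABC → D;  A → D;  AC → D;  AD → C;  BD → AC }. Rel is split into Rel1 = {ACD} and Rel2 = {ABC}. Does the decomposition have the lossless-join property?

Common attributes: Rel1 ∩ Rel2 = {AC}.
Closure of {AC}: A → D applies, adding D. So (AC)⁺ = {ACD}.
This closure contains every attribute of Rel1, so Rel1 ∩ Rel2 → Rel1. The join is lossless.

Yes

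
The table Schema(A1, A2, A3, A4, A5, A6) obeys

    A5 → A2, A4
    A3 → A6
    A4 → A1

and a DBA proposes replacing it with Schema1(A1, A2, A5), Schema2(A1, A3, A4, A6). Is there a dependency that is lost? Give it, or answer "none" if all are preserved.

Check A5 → A2, A4: no single fragment contains all of {A2, A4, A5}, and the restricted closure of {A5} across the fragments never reaches {A2, A4}.
A3 → A6 is preserved.
A4 → A1 is preserved.

A5 → A2, A4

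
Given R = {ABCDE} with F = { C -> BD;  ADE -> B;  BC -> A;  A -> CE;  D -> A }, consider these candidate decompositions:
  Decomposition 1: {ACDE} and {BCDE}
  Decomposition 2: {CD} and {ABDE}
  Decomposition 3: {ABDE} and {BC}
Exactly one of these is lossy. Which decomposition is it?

Decomposition 3

Decomposition 1: common = {CDE}, closure = {ABCDE} → lossless.
Decomposition 2: common = {D}, closure = {ABCDE} → lossless.
Decomposition 3: common = {B}, closure = {B} → lossy.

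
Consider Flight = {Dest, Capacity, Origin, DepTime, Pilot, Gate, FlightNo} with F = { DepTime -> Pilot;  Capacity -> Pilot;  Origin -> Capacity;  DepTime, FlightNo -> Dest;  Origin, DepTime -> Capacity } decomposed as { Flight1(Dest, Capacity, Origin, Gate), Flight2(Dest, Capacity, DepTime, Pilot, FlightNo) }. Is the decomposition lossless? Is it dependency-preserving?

lossy but dependency-preserving

Lossless test: (Dest, Capacity)⁺ = {Dest, Capacity, Pilot}, which is a superkey of neither fragment — lossy.
Dependency preservation: Origin, DepTime → Capacity is not contained in any single fragment, but the restricted closure of its left-hand side across the fragments still reaches the right-hand side; the remaining FDs each lie inside some fragment. All dependencies are preserved.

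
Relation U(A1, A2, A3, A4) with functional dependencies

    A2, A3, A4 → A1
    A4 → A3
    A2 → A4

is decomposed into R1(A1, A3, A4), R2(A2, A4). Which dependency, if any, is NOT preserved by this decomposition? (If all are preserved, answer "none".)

A2, A3, A4 → A1

Check A2, A3, A4 → A1: no single fragment contains all of {A1, A2, A3, A4}, and the restricted closure of {A2, A3, A4} across the fragments never reaches {A1}.
A4 → A3 is preserved.
A2 → A4 is preserved.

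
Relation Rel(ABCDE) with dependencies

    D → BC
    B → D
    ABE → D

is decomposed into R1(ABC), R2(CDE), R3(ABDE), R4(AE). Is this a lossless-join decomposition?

Chase test. Columns are ABCDE; row i has aⱼ where attribute j ∈ Ri, else bᵢⱼ.
Initial tableau (one row per fragment):
  row 1: a1 a2 a3 b14 b15
  row 2: b21 b22 a3 a4 a5
  row 3: a1 a2 b33 a4 a5
  row 4: a1 b42 b43 b44 a5
Rows 2 and 3 agree on D; apply D→BC and equate their BC entries.
Rows 1 and 2 agree on B; apply B→D and equate their D entries.
Row 3 is now all distinguished symbols — the join is lossless.

Yes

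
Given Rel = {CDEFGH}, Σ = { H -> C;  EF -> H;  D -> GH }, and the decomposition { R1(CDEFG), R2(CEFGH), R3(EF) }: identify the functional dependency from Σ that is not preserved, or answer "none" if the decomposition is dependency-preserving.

D -> GH

Check D → GH: no single fragment contains all of {DGH}, and the restricted closure of {D} across the fragments never reaches {GH}.
H → C is preserved.
EF → H is preserved.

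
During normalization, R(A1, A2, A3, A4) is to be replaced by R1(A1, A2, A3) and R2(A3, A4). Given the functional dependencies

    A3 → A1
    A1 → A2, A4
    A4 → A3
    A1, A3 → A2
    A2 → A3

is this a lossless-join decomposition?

Common attributes: R1 ∩ R2 = {A3}.
Closure of {A3}: A3 → A1 applies, adding A1; A1 → A2, A4 applies, adding A2, A4. So (A3)⁺ = {A1, A2, A3, A4}.
This closure contains every attribute of R1, so R1 ∩ R2 → R1. The join is lossless.

Yes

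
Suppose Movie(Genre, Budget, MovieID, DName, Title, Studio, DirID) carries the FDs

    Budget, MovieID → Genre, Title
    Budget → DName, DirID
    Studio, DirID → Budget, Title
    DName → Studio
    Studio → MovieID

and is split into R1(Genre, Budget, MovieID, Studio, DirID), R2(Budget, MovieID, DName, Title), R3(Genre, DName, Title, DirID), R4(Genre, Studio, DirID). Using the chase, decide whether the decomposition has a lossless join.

Yes

Chase test. Columns are Genre, Budget, MovieID, DName, Title, Studio, DirID; row i has aⱼ where attribute j ∈ Ri, else bᵢⱼ.
Initial tableau (one row per fragment):
  row 1: a1 a2 a3 b14 b15 a6 a7
  row 2: b21 a2 a3 a4 a5 b26 b27
  row 3: a1 b32 b33 a4 a5 b36 a7
  row 4: a1 b42 b43 b44 b45 a6 a7
Rows 1 and 2 agree on Budget, MovieID; apply Budget, MovieID→Genre, Title and equate their Genre, Title entries.
Rows 1 and 2 agree on Budget; apply Budget→DName, DirID and equate their DName, DirID entries.
Rows 1 and 4 agree on Studio, DirID; apply Studio, DirID→Budget, Title and equate their Budget, Title entries.
Rows 1 and 2 agree on DName; apply DName→Studio and equate their Studio entries.
Rows 1 and 3 agree on DName; apply DName→Studio and equate their Studio entries.
Rows 1 and 3 agree on Studio; apply Studio→MovieID and equate their MovieID entries.
Rows 1 and 4 agree on Studio; apply Studio→MovieID and equate their MovieID entries.
Rows 1 and 4 agree on Budget; apply Budget→DName, DirID and equate their DName, DirID entries.
Rows 1 and 3 agree on Studio, DirID; apply Studio, DirID→Budget, Title and equate their Budget, Title entries.
Row 1 is now all distinguished symbols — the join is lossless.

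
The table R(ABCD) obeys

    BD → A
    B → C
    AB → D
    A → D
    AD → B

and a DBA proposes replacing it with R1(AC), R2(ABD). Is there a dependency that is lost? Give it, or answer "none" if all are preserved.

B → C

Check B → C: no single fragment contains all of {BC}, and the restricted closure of {B} across the fragments never reaches {C}.
BD → A is preserved.
AB → D is preserved.
A → D is preserved.
AD → B is preserved.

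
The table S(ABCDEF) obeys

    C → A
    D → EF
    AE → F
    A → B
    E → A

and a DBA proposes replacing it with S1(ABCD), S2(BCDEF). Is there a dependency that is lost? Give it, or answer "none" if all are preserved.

E → A

Check E → A: no single fragment contains all of {AE}, and the restricted closure of {E} across the fragments never reaches {A}.
C → A is preserved.
D → EF is preserved.
AE → F is preserved.
A → B is preserved.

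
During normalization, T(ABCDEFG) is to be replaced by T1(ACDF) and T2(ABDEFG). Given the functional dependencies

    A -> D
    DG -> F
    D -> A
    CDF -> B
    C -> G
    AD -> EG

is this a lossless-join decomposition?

Common attributes: T1 ∩ T2 = {ADF}.
Closure of {ADF}: AD → EG applies, adding EG. So (ADF)⁺ = {ADEFG}.
The closure contains neither all of T1 = {ACDF} nor all of T2 = {ABDEFG}, so the common attributes are not a superkey of either fragment. The join is lossy.

No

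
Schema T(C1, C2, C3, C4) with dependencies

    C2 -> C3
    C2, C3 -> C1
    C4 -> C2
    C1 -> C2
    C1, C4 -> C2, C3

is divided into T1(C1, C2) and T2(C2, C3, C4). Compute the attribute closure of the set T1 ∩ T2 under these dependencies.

T1 ∩ T2 = {C2}.
C2 → C3 applies, adding C3
C2, C3 → C1 applies, adding C1
Closure: {C1, C2, C3}.

C1, C2, C3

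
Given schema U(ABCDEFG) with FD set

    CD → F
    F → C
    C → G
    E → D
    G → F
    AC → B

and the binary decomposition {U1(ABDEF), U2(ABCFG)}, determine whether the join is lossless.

Common attributes: U1 ∩ U2 = {ABF}.
Closure of {ABF}: F → C applies, adding C; C → G applies, adding G. So (ABF)⁺ = {ABCFG}.
This closure contains every attribute of U2, so U1 ∩ U2 → U2. The join is lossless.

Yes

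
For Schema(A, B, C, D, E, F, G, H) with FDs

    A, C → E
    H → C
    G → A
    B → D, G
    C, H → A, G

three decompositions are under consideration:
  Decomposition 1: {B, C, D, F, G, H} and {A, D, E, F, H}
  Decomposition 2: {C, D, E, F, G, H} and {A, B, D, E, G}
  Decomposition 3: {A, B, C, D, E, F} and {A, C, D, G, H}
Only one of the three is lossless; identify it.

Decomposition 1: common = {D, F, H}, closure = {A, C, D, E, F, G, H} → lossless.
Decomposition 2: common = {D, E, G}, closure = {A, D, E, G} → lossy.
Decomposition 3: common = {A, C, D}, closure = {A, C, D, E} → lossy.

Decomposition 1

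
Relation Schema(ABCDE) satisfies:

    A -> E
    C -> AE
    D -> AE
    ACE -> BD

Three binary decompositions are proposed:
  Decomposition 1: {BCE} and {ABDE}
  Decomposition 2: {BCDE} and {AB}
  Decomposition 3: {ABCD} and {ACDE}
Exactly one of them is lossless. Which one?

Decomposition 1: common = {BE}, closure = {BE} → lossy.
Decomposition 2: common = {B}, closure = {B} → lossy.
Decomposition 3: common = {ACD}, closure = {ABCDE} → lossless.

Decomposition 3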